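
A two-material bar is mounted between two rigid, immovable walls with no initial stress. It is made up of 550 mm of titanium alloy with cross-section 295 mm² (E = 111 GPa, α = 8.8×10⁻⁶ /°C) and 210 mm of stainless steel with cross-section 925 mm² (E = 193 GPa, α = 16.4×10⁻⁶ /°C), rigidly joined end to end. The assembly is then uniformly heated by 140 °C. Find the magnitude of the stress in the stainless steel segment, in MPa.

If the supports were absent, the total length change would be Σ αᵢΔT Lᵢ = 8.8×10⁻⁶×140×550 + 16.4×10⁻⁶×140×210 = 1.16 mm.
The walls prevent any net length change, so an axial force P (same in every segment) develops. Compatibility: P · Σ Lᵢ/(AᵢEᵢ) = δ_free.
The series flexibility is Σ Lᵢ/(AᵢEᵢ) = 550/(295×111×10³) + 210/(925×193×10³) = 1.797×10⁻⁵ mm/N.
Hence P = δ_free / Σ(L/AE) = 1.16/1.797×10⁻⁵ = 64.53 kN (compressive).
σ_{stainless steel} = P / A = 64530 / 925 = 69.76 MPa.

σ ≈ 69.8 MPa (compressive)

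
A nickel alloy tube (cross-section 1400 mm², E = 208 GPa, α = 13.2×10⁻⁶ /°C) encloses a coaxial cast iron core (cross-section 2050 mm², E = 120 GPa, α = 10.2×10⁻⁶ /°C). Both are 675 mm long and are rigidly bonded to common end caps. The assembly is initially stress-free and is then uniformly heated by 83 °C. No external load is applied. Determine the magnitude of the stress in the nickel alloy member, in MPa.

Equilibrium of a rigid end plate with no external load gives equal and opposite internal forces ±P in the two members. Since α_{nickel alloy} > α_{cast iron}, heating drives the nickel alloy into compression and the cast iron into tension.
Equating the net (thermal + elastic) strains gives |α₁ − α₂|·ΔT = P·[1/(A₁E₁) + 1/(A₂E₂)].
|α₁ − α₂|·ΔT = 3×10⁻⁶ × 83 = 0.000249.
1/(A₁E₁) + 1/(A₂E₂) = 1/(1400×208×10³) + 1/(2050×120×10³) = 7.499×10⁻⁹ N⁻¹.
P = 0.000249 / 7.499×10⁻⁹ = 33200 N = 33.2 kN.
σ_{nickel alloy} = P/A₁ = 33200/1400 = 23.72 MPa, compressive.

σ ≈ 23.7 MPa (compressive)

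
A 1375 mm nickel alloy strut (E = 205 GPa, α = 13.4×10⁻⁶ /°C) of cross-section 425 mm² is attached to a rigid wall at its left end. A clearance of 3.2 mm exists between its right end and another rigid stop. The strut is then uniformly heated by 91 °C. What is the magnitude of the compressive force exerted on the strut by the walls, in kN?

P ≈ 0 kN

If the wall were absent the strut would grow by αΔT L = 13.4×10⁻⁶ × 91 × 1375 = 1.677 mm.
Since δ_free = 1.68 mm is less than the 3.2 mm gap, the strut never touches the wall. No axial force develops.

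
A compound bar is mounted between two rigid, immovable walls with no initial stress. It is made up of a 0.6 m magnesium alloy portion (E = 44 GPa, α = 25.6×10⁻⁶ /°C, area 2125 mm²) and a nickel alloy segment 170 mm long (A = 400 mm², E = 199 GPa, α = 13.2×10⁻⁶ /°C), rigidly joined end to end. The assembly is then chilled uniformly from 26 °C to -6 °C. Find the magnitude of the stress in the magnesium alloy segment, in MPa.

With the walls removed the bar would change length by δ_free = Σ αᵢΔT Lᵢ = 25.6×10⁻⁶×32×600 + 13.2×10⁻⁶×32×170 = 0.5633 mm.
The walls prevent any net length change, so an axial force P (same in every segment) develops. Compatibility: P · Σ Lᵢ/(AᵢEᵢ) = δ_free.
The series flexibility is Σ Lᵢ/(AᵢEᵢ) = 600/(2125×44×10³) + 170/(400×199×10³) = 8.553×10⁻⁶ mm/N.
P = 0.5633 / 8.553×10⁻⁶ = 65860 N = 65.86 kN, tensile.
σ_{magnesium alloy} = P / A = 65860 / 2125 = 31 MPa.

σ ≈ 31 MPa (tensile)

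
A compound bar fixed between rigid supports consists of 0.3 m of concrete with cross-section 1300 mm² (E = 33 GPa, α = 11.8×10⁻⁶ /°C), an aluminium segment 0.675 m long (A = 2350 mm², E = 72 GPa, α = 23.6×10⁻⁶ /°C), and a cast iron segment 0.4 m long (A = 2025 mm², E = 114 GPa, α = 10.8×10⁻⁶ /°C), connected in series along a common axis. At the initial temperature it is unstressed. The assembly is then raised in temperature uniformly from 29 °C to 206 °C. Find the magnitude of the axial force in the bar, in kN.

P ≈ 331 kN (compressive)

Free thermal expansion of the whole bar: Σ αᵢΔT Lᵢ = 11.8×10⁻⁶×177×300 + 23.6×10⁻⁶×177×675 + 10.8×10⁻⁶×177×400 = 4.211 mm.
Since the ends are fixed, an axial force P builds up, equal in every segment, with P · Σ Lᵢ/(AᵢEᵢ) = δ_free.
The series flexibility is Σ Lᵢ/(AᵢEᵢ) = 300/(1300×33×10³) + 675/(2350×72×10³) + 400/(2025×114×10³) = 1.272×10⁻⁵ mm/N.
So P = 4.211 / 1.272×10⁻⁵ = 331.2 kN, compressive.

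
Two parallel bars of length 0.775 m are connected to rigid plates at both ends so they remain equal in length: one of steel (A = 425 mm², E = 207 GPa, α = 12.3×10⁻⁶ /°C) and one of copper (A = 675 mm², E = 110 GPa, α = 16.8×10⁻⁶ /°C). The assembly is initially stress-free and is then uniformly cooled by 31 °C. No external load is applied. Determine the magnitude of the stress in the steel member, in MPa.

σ ≈ 13.2 MPa (compressive)

Both members must finish at the same length. With the larger α, the copper tends to over-contract; the plates restrain it, putting the copper in tension and the steel in compression. With no external load the two internal forces are equal and opposite, magnitude P.
Compatibility of the two members (thermal + elastic change equal): (α₁ − α₂)ΔT = P·[1/(A₁E₁) + 1/(A₂E₂)].
|α₁ − α₂|·ΔT = 4.5×10⁻⁶ × 31 = 0.0001395.
1/(A₁E₁) + 1/(A₂E₂) = 1/(425×207×10³) + 1/(675×110×10³) = 2.483×10⁻⁸ N⁻¹.
So P = 0.0001395 / 2.483×10⁻⁸ = 5.617 kN.
σ_{steel} = P/A₁ = 5617/425 = 13.22 MPa, compressive.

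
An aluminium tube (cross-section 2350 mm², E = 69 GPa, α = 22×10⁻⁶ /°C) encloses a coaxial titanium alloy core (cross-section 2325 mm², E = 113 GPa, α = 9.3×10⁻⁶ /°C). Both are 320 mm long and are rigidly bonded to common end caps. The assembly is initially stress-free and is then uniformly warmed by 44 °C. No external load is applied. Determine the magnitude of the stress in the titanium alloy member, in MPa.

Both members must finish at the same length. With the larger α, the aluminium tends to over-expand; the plates restrain it, putting the aluminium in compression and the titanium alloy in tension. With no external load the two internal forces are equal and opposite, magnitude P.
Setting the final lengths equal and cancelling L: (α₁ − α₂)ΔT = P/(A₁E₁) + P/(A₂E₂).
|α₁ − α₂|·ΔT = 12.7×10⁻⁶ × 44 = 0.0005588.
1/(A₁E₁) + 1/(A₂E₂) = 1/(2350×69×10³) + 1/(2325×113×10³) = 9.973×10⁻⁹ N⁻¹.
So P = 0.0005588 / 9.973×10⁻⁹ = 56.03 kN.
σ_{titanium alloy} = P/A₂ = 56030/2325 = 24.1 MPa, tensile.

σ ≈ 24.1 MPa (tensile)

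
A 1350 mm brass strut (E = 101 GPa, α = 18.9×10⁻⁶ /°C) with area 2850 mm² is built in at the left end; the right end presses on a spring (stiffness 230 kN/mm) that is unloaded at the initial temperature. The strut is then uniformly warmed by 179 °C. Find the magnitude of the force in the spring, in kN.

The unrestrained thermal change is αΔT L = 18.9×10⁻⁶ × 179 × 1350 = 4.567 mm.
Let P be the compressive force at the spring. The strut shortens elastically by PL/(AE) and the spring compresses by P/k; together these equal δ_free.
So P = δ_free / [L/(AE) + 1/k] = 4.567 / [ 1350/(2850×101×10³) + 1/(230×10³) ].
P = 4.567 / 9.038×10⁻⁶ = 505300 N.

P ≈ 505 kN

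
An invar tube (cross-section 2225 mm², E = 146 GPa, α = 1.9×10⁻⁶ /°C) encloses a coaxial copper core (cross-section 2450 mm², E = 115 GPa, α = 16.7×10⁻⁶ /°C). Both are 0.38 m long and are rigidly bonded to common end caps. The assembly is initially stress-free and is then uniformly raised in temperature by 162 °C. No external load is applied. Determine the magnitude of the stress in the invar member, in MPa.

σ ≈ 163 MPa (tensile)

Equilibrium of a rigid end plate with no external load gives equal and opposite internal forces ±P in the two members. Since α_{copper} > α_{invar}, heating drives the copper into compression and the invar into tension.
Setting the final lengths equal and cancelling L: (α₁ − α₂)ΔT = P/(A₁E₁) + P/(A₂E₂).
|α₁ − α₂|·ΔT = 14.8×10⁻⁶ × 162 = 0.002398.
1/(A₁E₁) + 1/(A₂E₂) = 1/(2225×146×10³) + 1/(2450×115×10³) = 6.628×10⁻⁹ N⁻¹.
So P = 0.002398 / 6.628×10⁻⁹ = 361.8 kN.
σ_{invar} = P/A₁ = 361800/2225 = 162.6 MPa, tensile.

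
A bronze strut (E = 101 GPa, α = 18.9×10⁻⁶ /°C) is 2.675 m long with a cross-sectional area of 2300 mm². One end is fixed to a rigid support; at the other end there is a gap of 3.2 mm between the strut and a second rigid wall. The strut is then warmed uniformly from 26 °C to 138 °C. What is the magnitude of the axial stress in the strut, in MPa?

σ ≈ 93 MPa (compressive)

If the wall were absent the strut would grow by αΔT L = 18.9×10⁻⁶ × 112 × 2675 = 5.662 mm.
The gap closes (δ_free > 3.2 mm) and the wall then resists a further 5.662 − 3.2 = 2.462 mm of expansion.
Compatibility: PL/(AE) = 2.462 mm, so σ = P/A = E × (2.462/2675) = 92.97 MPa.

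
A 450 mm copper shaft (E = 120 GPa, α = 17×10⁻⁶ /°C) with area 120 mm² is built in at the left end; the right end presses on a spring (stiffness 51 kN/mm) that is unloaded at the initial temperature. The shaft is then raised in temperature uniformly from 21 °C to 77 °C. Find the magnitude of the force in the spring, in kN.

If the spring were absent the shaft would lengthen by αΔT L = 17×10⁻⁶ × 56 × 450 = 0.4284 mm.
Let P be the compressive force at the spring. The shaft shortens elastically by PL/(AE) and the spring compresses by P/k; together these equal δ_free.
So P = δ_free / [L/(AE) + 1/k] = 0.4284 / [ 450/(120×120×10³) + 1/(51×10³) ].
P = 0.4284 / 5.086×10⁻⁵ = 8423 N.

P ≈ 8.42 kN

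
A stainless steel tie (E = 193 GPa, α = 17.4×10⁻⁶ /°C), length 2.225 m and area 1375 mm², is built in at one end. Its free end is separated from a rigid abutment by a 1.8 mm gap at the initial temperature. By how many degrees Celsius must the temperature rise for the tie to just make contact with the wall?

ΔT ≈ 46.5 °C

Contact occurs when the free expansion equals the gap: αΔT L = 1.8 mm.
ΔT = 1.8 / (17.4×10⁻⁶ × 2225) = 46.49 °C.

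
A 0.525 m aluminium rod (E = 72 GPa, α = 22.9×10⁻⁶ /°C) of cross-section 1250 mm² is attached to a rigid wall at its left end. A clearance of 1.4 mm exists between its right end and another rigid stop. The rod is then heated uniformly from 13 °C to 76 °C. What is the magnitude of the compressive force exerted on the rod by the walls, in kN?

Free thermal elongation = αΔT L = 22.9×10⁻⁶ × 63 × 525 = 0.7574 mm.
This is smaller than the 1.4 mm clearance, so the rod expands freely without reaching the stop — the stress is zero.

P ≈ 0 kN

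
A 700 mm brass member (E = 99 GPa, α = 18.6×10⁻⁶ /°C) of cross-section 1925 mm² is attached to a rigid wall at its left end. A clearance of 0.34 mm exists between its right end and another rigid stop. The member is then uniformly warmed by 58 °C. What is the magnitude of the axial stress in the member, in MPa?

σ ≈ 58.7 MPa (compressive)

If the wall were absent the member would grow by αΔT L = 18.6×10⁻⁶ × 58 × 700 = 0.7552 mm.
After closing the 0.34 mm clearance, 0.7552 − 0.34 = 0.4152 mm of expansion remains to be suppressed by the wall.
Compatibility: PL/(AE) = 0.4152 mm, so σ = P/A = E × (0.4152/700) = 58.72 MPa.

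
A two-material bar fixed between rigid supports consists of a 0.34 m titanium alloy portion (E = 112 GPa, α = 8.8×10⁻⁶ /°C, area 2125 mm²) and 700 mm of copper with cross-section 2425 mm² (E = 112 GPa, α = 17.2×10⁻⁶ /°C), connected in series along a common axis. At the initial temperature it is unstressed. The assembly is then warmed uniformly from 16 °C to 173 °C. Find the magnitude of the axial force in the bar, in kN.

P ≈ 589 kN (compressive)

If the supports were absent, the total length change would be Σ αᵢΔT Lᵢ = 8.8×10⁻⁶×157×340 + 17.2×10⁻⁶×157×700 = 2.36 mm.
The walls prevent any net length change, so an axial force P (same in every segment) develops. Compatibility: P · Σ Lᵢ/(AᵢEᵢ) = δ_free.
Σ Lᵢ/(AᵢEᵢ) = 340/(2125×112×10³) + 700/(2425×112×10³) = 4.006×10⁻⁶ mm/N.
P = 2.36 / 4.006×10⁻⁶ = 589100 N = 589.1 kN, compressive.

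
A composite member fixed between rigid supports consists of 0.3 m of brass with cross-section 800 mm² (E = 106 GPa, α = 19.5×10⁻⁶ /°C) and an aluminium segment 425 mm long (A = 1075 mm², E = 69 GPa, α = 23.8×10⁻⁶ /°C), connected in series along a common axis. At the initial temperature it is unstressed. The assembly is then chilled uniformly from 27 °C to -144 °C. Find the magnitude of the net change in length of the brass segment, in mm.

With the walls removed the bar would change length by δ_free = Σ αᵢΔT Lᵢ = 19.5×10⁻⁶×171×300 + 23.8×10⁻⁶×171×425 = 2.73 mm.
The rigid supports impose zero overall length change; the single axial force P common to all segments must satisfy P Σ Lᵢ/(AᵢEᵢ) = δ_free.
Σ Lᵢ/(AᵢEᵢ) = 300/(800×106×10³) + 425/(1075×69×10³) = 9.267×10⁻⁶ mm/N.
So P = 2.73 / 9.267×10⁻⁶ = 294.6 kN, tensile.
For the brass segment, free thermal change = 19.5×10⁻⁶×171×300 = 1 mm and elastic change from P = 294600×300/(800×106×10³) = 1.042 mm; these oppose, so the net change is 0.0418 mm (segment lengthens).

|ΔL| ≈ 0.0418 mm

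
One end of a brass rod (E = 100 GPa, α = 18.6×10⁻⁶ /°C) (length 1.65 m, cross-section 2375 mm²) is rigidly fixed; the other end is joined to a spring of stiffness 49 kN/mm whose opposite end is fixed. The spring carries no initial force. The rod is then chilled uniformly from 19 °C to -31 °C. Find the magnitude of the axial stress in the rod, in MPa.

σ ≈ 23.6 MPa (tensile)

Free thermal contraction: δ_free = αΔT L = 18.6×10⁻⁶ × 50 × 1650 = 1.535 mm.
With a force P in the spring, the elastic change of the rod is PL/(AE) and that of the spring is P/k; compatibility requires their sum to equal δ_free.
P [ L/(AE) + 1/k ] = δ_free → P [ 1650/(2375×100×10³) + 1/(49×10³) ] = 1.535.
P = 1.535 / 2.736×10⁻⁵ = 56090 N.
σ = P/A = 56090/2375 = 23.62 MPa.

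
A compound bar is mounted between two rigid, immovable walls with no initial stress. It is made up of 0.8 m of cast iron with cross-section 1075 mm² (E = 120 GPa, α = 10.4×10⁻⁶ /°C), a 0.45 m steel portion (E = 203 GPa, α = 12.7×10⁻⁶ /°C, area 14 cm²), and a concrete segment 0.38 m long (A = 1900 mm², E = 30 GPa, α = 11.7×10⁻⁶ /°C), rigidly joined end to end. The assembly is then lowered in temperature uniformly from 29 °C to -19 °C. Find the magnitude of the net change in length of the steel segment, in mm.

If the supports were absent, the total length change would be Σ αᵢΔT Lᵢ = 10.4×10⁻⁶×48×800 + 12.7×10⁻⁶×48×450 + 11.7×10⁻⁶×48×380 = 0.8871 mm.
The rigid supports impose zero overall length change; the single axial force P common to all segments must satisfy P Σ Lᵢ/(AᵢEᵢ) = δ_free.
Σ Lᵢ/(AᵢEᵢ) = 800/(1075×120×10³) + 450/(1400×203×10³) + 380/(1900×30×10³) = 1.445×10⁻⁵ mm/N.
P = 0.8871 / 1.445×10⁻⁵ = 61380 N = 61.38 kN, tensile.
For the steel segment, free thermal change = 12.7×10⁻⁶×48×450 = 0.2743 mm and elastic change from P = 61380×450/(1400×203×10³) = 0.09719 mm; these oppose, so the net change is 0.177 mm (segment shortens).

|ΔL| ≈ 0.177 mm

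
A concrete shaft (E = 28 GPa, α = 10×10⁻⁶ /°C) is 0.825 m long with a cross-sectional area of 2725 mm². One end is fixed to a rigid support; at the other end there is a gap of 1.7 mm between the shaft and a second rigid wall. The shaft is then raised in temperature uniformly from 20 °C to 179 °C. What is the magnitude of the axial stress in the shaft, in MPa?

σ ≈ 0 MPa

Unrestrained expansion: δ_free = αΔT L = 10×10⁻⁶ × 159 × 825 = 1.312 mm.
This is smaller than the 1.7 mm clearance, so the shaft expands freely without reaching the stop — the stress is zero.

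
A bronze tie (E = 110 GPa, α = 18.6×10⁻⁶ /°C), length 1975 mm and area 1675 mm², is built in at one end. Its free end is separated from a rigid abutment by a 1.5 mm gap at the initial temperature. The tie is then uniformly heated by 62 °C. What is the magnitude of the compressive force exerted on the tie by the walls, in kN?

P ≈ 72.5 kN

Unrestrained expansion: δ_free = αΔT L = 18.6×10⁻⁶ × 62 × 1975 = 2.278 mm.
This exceeds the 1.5 mm gap, so the wall pushes back. The portion of expansion that must be recovered elastically is δ_free − gap = 2.278 − 1.5 = 0.7776 mm.
Compatibility: PL/(AE) = 0.7776 mm, so σ = P/A = E × (0.7776/1975) = 43.31 MPa.
Force on the wall = σA = 43.31 × 1675 mm² = 72.54 kN.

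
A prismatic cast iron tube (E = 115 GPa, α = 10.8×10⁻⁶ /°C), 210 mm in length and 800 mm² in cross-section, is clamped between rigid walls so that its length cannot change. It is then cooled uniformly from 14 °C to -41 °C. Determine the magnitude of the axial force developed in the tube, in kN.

Full restraint means ε = 0, so the stress is σ = EαΔT = 115×10³ × 10.8×10⁻⁶ × 55 = 68.31 MPa.
Then P = σA = 68.31 × 800 mm² = 54.65 kN, tensile.

P ≈ 54.6 kN (tensile)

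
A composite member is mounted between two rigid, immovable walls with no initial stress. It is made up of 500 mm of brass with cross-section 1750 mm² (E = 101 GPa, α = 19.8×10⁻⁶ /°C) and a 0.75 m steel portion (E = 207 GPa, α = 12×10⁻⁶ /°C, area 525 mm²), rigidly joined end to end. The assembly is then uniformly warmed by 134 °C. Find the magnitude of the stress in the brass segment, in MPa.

σ ≈ 149 MPa (compressive)

If the supports were absent, the total length change would be Σ αᵢΔT Lᵢ = 19.8×10⁻⁶×134×500 + 12×10⁻⁶×134×750 = 2.533 mm.
The walls prevent any net length change, so an axial force P (same in every segment) develops. Compatibility: P · Σ Lᵢ/(AᵢEᵢ) = δ_free.
The series flexibility is Σ Lᵢ/(AᵢEᵢ) = 500/(1750×101×10³) + 750/(525×207×10³) = 9.73×10⁻⁶ mm/N.
P = 2.533 / 9.73×10⁻⁶ = 260300 N = 260.3 kN, compressive.
σ_{brass} = P / A = 260300 / 1750 = 148.7 MPa.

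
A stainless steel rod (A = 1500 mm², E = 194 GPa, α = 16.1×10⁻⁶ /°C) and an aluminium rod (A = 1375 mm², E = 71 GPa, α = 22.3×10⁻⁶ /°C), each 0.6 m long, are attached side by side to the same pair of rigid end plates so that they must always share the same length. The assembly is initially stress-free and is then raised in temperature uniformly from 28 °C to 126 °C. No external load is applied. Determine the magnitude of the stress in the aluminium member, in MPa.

Both members must finish at the same length. With the larger α, the aluminium tends to over-expand; the plates restrain it, putting the aluminium in compression and the stainless steel in tension. With no external load the two internal forces are equal and opposite, magnitude P.
Compatibility of the two members (thermal + elastic change equal): (α₁ − α₂)ΔT = P·[1/(A₁E₁) + 1/(A₂E₂)].
|α₁ − α₂|·ΔT = 6.2×10⁻⁶ × 98 = 0.0006076.
1/(A₁E₁) + 1/(A₂E₂) = 1/(1500×194×10³) + 1/(1375×71×10³) = 1.368×10⁻⁸ N⁻¹.
So P = 0.0006076 / 1.368×10⁻⁸ = 44.42 kN.
σ_{aluminium} = P/A₂ = 44420/1375 = 32.3 MPa, compressive.

σ ≈ 32.3 MPa (compressive)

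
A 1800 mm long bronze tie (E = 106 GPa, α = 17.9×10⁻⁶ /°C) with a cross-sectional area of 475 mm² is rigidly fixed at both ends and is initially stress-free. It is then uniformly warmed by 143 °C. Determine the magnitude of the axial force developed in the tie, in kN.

Full restraint means ε = 0, so the stress is σ = EαΔT = 106×10³ × 17.9×10⁻⁶ × 143 = 271.3 MPa.
Axial force P = σA = 271.3 × 475 = 128900 N = 128.9 kN, compressive.

P ≈ 129 kN (compressive)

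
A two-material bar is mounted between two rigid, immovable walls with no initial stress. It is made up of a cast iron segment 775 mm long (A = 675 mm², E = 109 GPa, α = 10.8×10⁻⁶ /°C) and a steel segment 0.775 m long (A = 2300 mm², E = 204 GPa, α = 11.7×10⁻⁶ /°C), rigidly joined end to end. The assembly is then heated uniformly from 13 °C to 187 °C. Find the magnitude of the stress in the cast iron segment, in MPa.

Free thermal expansion of the whole bar: Σ αᵢΔT Lᵢ = 10.8×10⁻⁶×174×775 + 11.7×10⁻⁶×174×775 = 3.034 mm.
The walls prevent any net length change, so an axial force P (same in every segment) develops. Compatibility: P · Σ Lᵢ/(AᵢEᵢ) = δ_free.
Σ Lᵢ/(AᵢEᵢ) = 775/(675×109×10³) + 775/(2300×204×10³) = 1.219×10⁻⁵ mm/N.
So P = 3.034 / 1.219×10⁻⁵ = 249 kN, compressive.
σ_{cast iron} = P / A = 249000 / 675 = 368.9 MPa.

σ ≈ 369 MPa (compressive)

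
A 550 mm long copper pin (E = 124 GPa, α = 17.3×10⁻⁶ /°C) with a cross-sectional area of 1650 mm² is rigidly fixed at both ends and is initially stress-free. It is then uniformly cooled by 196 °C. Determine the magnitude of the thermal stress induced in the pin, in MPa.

σ ≈ 420 MPa (tensile)

Because both ends are immovable the net strain is zero, and the suppressed thermal strain is αΔT = 17.3×10⁻⁶ × 196 = 3390.8×10⁻⁶.
σ = EαΔT = 124×10³ × 17.3×10⁻⁶ × 196 = 420.5 MPa (tensile; the pin is trying to contract).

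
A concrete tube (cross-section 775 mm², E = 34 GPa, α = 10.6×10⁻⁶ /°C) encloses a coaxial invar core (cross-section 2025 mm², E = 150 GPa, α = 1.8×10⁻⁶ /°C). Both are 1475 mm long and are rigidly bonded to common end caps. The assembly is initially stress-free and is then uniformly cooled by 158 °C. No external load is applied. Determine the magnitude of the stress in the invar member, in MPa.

σ ≈ 16.6 MPa (compressive)

The concrete has the larger α, so on cooling it would change length more than the invar if both were free. The rigid plates force a common final length, so the concrete is put into tension and the invar into compression, with equal and opposite forces P (no external load).
Equating the net (thermal + elastic) strains gives |α₁ − α₂|·ΔT = P·[1/(A₁E₁) + 1/(A₂E₂)].
|α₁ − α₂|·ΔT = 8.8×10⁻⁶ × 158 = 0.00139.
1/(A₁E₁) + 1/(A₂E₂) = 1/(775×34×10³) + 1/(2025×150×10³) = 4.124×10⁻⁸ N⁻¹.
So P = 0.00139 / 4.124×10⁻⁸ = 33.71 kN.
σ_{invar} = P/A₂ = 33710/2025 = 16.65 MPa, compressive.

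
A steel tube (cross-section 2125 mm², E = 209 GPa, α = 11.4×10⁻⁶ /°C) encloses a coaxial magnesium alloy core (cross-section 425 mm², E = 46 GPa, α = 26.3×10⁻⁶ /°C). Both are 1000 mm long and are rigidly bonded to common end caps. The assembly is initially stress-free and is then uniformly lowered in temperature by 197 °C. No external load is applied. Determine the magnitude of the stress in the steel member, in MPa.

σ ≈ 25.9 MPa (compressive)

Equilibrium of a rigid end plate with no external load gives equal and opposite internal forces ±P in the two members. Since α_{magnesium alloy} > α_{steel}, cooling drives the magnesium alloy into tension and the steel into compression.
Equating the net (thermal + elastic) strains gives |α₁ − α₂|·ΔT = P·[1/(A₁E₁) + 1/(A₂E₂)].
|α₁ − α₂|·ΔT = 14.9×10⁻⁶ × 197 = 0.002935.
1/(A₁E₁) + 1/(A₂E₂) = 1/(2125×209×10³) + 1/(425×46×10³) = 5.34×10⁻⁸ N⁻¹.
So P = 0.002935 / 5.34×10⁻⁸ = 54.97 kN.
σ_{steel} = P/A₁ = 54970/2125 = 25.87 MPa, compressive.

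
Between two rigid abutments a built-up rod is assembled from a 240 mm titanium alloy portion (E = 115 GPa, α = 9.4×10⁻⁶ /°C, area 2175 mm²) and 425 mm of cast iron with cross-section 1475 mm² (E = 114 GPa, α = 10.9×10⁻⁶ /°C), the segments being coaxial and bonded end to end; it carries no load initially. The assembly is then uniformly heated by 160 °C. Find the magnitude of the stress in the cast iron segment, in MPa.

Free thermal expansion of the whole bar: Σ αᵢΔT Lᵢ = 9.4×10⁻⁶×160×240 + 10.9×10⁻⁶×160×425 = 1.102 mm.
The rigid supports impose zero overall length change; the single axial force P common to all segments must satisfy P Σ Lᵢ/(AᵢEᵢ) = δ_free.
Σ Lᵢ/(AᵢEᵢ) = 240/(2175×115×10³) + 425/(1475×114×10³) = 3.487×10⁻⁶ mm/N.
P = 1.102 / 3.487×10⁻⁶ = 316100 N = 316.1 kN, compressive.
σ_{cast iron} = P / A = 316100 / 1475 = 214.3 MPa.

σ ≈ 214 MPa (compressive)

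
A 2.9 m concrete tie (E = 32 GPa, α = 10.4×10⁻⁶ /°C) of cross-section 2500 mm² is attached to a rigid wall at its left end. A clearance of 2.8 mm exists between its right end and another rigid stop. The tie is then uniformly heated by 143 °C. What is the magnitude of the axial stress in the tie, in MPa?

Free thermal elongation = αΔT L = 10.4×10⁻⁶ × 143 × 2900 = 4.313 mm.
The gap closes (δ_free > 2.8 mm) and the wall then resists a further 4.313 − 2.8 = 1.513 mm of expansion.
That suppressed elongation corresponds to σ = E·Δ/L = 32×10³ × 1.513/2900 = 16.69 MPa.

σ ≈ 16.7 MPa (compressive)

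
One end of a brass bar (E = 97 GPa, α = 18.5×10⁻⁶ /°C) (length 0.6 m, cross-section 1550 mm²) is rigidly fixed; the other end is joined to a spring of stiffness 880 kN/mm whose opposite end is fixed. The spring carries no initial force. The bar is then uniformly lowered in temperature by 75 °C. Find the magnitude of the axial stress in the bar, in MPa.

σ ≈ 105 MPa (tensile)

If the spring were absent the bar would shorten by αΔT L = 18.5×10⁻⁶ × 75 × 600 = 0.8325 mm.
With a force P in the spring, the elastic change of the bar is PL/(AE) and that of the spring is P/k; compatibility requires their sum to equal δ_free.
P [ L/(AE) + 1/k ] = δ_free → P [ 600/(1550×97×10³) + 1/(880×10³) ] = 0.8325.
P = 0.8325 / 5.127×10⁻⁶ = 162400 N.
σ = P/A = 162400/1550 = 104.8 MPa.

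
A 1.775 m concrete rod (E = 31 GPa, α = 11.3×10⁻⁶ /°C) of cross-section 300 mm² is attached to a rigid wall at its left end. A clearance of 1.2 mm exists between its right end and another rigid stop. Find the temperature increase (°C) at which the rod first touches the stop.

Contact occurs when the free expansion equals the gap: αΔT L = 1.2 mm.
So ΔT = g/(αL) = 1.2/(11.3×10⁻⁶ × 1775) = 59.83 °C.

ΔT ≈ 59.8 °C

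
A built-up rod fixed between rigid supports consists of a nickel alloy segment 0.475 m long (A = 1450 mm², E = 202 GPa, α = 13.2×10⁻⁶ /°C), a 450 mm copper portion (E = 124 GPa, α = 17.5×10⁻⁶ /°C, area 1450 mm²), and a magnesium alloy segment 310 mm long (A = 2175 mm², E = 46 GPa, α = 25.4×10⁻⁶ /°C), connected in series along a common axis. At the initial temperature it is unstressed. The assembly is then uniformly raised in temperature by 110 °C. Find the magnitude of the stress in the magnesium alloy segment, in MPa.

σ ≈ 154 MPa (compressive)

With the walls removed the bar would change length by δ_free = Σ αᵢΔT Lᵢ = 13.2×10⁻⁶×110×475 + 17.5×10⁻⁶×110×450 + 25.4×10⁻⁶×110×310 = 2.422 mm.
Since the ends are fixed, an axial force P builds up, equal in every segment, with P · Σ Lᵢ/(AᵢEᵢ) = δ_free.
Σ Lᵢ/(AᵢEᵢ) = 475/(1450×202×10³) + 450/(1450×124×10³) + 310/(2175×46×10³) = 7.223×10⁻⁶ mm/N.
Hence P = δ_free / Σ(L/AE) = 2.422/7.223×10⁻⁶ = 335.3 kN (compressive).
σ_{magnesium alloy} = P / A = 335300 / 2175 = 154.2 MPa.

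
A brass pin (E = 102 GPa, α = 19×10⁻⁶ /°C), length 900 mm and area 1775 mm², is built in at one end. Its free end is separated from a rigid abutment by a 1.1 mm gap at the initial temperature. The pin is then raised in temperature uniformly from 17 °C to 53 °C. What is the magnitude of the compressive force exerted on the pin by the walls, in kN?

Free thermal elongation = αΔT L = 19×10⁻⁶ × 36 × 900 = 0.6156 mm.
This is smaller than the 1.1 mm clearance, so the pin expands freely without reaching the stop — the stress is zero.

P ≈ 0 kN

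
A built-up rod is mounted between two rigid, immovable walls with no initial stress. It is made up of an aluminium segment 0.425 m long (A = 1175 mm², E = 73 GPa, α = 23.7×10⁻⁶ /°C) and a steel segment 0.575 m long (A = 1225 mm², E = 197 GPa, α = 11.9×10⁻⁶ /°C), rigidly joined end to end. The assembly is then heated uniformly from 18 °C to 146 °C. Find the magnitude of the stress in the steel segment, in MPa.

σ ≈ 241 MPa (compressive)

If the supports were absent, the total length change would be Σ αᵢΔT Lᵢ = 23.7×10⁻⁶×128×425 + 11.9×10⁻⁶×128×575 = 2.165 mm.
The walls prevent any net length change, so an axial force P (same in every segment) develops. Compatibility: P · Σ Lᵢ/(AᵢEᵢ) = δ_free.
Σ Lᵢ/(AᵢEᵢ) = 425/(1175×73×10³) + 575/(1225×197×10³) = 7.338×10⁻⁶ mm/N.
P = 2.165 / 7.338×10⁻⁶ = 295100 N = 295.1 kN, compressive.
σ_{steel} = P / A = 295100 / 1225 = 240.9 MPa.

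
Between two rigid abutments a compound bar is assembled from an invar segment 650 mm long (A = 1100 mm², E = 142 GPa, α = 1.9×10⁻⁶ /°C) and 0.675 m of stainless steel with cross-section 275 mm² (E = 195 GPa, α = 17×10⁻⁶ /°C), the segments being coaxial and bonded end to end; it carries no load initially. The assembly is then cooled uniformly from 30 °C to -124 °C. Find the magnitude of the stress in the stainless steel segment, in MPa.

σ ≈ 425 MPa (tensile)

Free thermal contraction of the whole bar: Σ αᵢΔT Lᵢ = 1.9×10⁻⁶×154×650 + 17×10⁻⁶×154×675 = 1.957 mm.
The walls prevent any net length change, so an axial force P (same in every segment) develops. Compatibility: P · Σ Lᵢ/(AᵢEᵢ) = δ_free.
Σ Lᵢ/(AᵢEᵢ) = 650/(1100×142×10³) + 675/(275×195×10³) = 1.675×10⁻⁵ mm/N.
Hence P = δ_free / Σ(L/AE) = 1.957/1.675×10⁻⁵ = 116.9 kN (tensile).
σ_{stainless steel} = P / A = 116900 / 275 = 425 MPa.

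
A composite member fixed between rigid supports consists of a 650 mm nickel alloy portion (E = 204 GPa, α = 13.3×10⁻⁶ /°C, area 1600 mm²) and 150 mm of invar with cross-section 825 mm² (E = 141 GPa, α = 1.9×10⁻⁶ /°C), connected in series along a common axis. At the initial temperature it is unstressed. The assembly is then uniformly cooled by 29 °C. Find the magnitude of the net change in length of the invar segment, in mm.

|ΔL| ≈ 0.0935 mm

Free thermal contraction of the whole bar: Σ αᵢΔT Lᵢ = 13.3×10⁻⁶×29×650 + 1.9×10⁻⁶×29×150 = 0.259 mm.
The walls prevent any net length change, so an axial force P (same in every segment) develops. Compatibility: P · Σ Lᵢ/(AᵢEᵢ) = δ_free.
The series flexibility is Σ Lᵢ/(AᵢEᵢ) = 650/(1600×204×10³) + 150/(825×141×10³) = 3.281×10⁻⁶ mm/N.
Hence P = δ_free / Σ(L/AE) = 0.259/3.281×10⁻⁶ = 78.93 kN (tensile).
For the invar segment, free thermal change = 1.9×10⁻⁶×29×150 = 0.008265 mm and elastic change from P = 78930×150/(825×141×10³) = 0.1018 mm; these oppose, so the net change is 0.0935 mm (segment lengthens).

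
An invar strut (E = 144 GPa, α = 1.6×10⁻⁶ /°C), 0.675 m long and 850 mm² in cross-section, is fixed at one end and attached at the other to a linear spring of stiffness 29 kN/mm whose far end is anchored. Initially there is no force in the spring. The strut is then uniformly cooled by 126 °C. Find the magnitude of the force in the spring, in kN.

P ≈ 3.4 kN

Free thermal contraction: δ_free = αΔT L = 1.6×10⁻⁶ × 126 × 675 = 0.1361 mm.
Let P be the tensile force in the spring. The strut extends elastically by PL/(AE) and the spring stretches by P/k; together these equal δ_free.
P [ L/(AE) + 1/k ] = δ_free → P [ 675/(850×144×10³) + 1/(29×10³) ] = 0.1361.
P = 0.1361 / 4×10⁻⁵ = 3402 N.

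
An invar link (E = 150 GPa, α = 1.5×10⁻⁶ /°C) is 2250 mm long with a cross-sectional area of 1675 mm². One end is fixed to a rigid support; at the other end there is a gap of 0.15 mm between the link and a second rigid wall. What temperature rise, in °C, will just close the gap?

The gap closes when αΔT L = 0.15 mm, since the link is still unstressed at that instant.
So ΔT = g/(αL) = 0.15/(1.5×10⁻⁶ × 2250) = 44.44 °C.

ΔT ≈ 44.4 °C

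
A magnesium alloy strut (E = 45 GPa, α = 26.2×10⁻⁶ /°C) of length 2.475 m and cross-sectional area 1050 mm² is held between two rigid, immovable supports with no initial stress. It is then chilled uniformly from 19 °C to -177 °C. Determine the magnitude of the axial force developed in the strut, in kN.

P ≈ 243 kN (tensile)

With zero net strain, σ = E·αΔT = 45 GPa × 26.2×10⁻⁶ × 196 = 231.1 MPa.
Then P = σA = 231.1 × 1050 mm² = 242.6 kN, tensile.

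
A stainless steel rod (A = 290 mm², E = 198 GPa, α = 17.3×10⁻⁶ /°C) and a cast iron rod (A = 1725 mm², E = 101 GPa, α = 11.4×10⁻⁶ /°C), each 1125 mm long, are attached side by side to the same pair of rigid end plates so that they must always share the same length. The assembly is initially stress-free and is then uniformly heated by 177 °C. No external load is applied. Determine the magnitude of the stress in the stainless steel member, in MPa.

σ ≈ 156 MPa (compressive)

Equilibrium of a rigid end plate with no external load gives equal and opposite internal forces ±P in the two members. Since α_{stainless steel} > α_{cast iron}, heating drives the stainless steel into compression and the cast iron into tension.
Compatibility of the two members (thermal + elastic change equal): (α₁ − α₂)ΔT = P·[1/(A₁E₁) + 1/(A₂E₂)].
|α₁ − α₂|·ΔT = 5.9×10⁻⁶ × 177 = 0.001044.
1/(A₁E₁) + 1/(A₂E₂) = 1/(290×198×10³) + 1/(1725×101×10³) = 2.316×10⁻⁸ N⁻¹.
P = 0.001044 / 2.316×10⁻⁸ = 45100 N = 45.1 kN.
σ_{stainless steel} = P/A₁ = 45100/290 = 155.5 MPa, compressive.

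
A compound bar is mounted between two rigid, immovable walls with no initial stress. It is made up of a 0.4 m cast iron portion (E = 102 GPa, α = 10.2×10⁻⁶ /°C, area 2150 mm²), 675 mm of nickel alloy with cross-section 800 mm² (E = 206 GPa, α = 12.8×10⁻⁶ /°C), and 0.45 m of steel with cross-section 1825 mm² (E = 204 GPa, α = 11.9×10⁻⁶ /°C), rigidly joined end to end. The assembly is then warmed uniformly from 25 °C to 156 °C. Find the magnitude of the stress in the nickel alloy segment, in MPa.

σ ≈ 415 MPa (compressive)

If the supports were absent, the total length change would be Σ αᵢΔT Lᵢ = 10.2×10⁻⁶×131×400 + 12.8×10⁻⁶×131×675 + 11.9×10⁻⁶×131×450 = 2.368 mm.
Since the ends are fixed, an axial force P builds up, equal in every segment, with P · Σ Lᵢ/(AᵢEᵢ) = δ_free.
The series flexibility is Σ Lᵢ/(AᵢEᵢ) = 400/(2150×102×10³) + 675/(800×206×10³) + 450/(1825×204×10³) = 7.129×10⁻⁶ mm/N.
P = 2.368 / 7.129×10⁻⁶ = 332200 N = 332.2 kN, compressive.
σ_{nickel alloy} = P / A = 332200 / 800 = 415.2 MPa.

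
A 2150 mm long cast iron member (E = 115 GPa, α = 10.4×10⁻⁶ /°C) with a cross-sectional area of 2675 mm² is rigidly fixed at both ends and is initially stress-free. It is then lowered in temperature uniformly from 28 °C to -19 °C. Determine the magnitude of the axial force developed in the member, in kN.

With zero net strain, σ = E·αΔT = 115 GPa × 10.4×10⁻⁶ × 47 = 56.21 MPa.
Then P = σA = 56.21 × 2675 mm² = 150.4 kN, tensile.

P ≈ 150 kN (tensile)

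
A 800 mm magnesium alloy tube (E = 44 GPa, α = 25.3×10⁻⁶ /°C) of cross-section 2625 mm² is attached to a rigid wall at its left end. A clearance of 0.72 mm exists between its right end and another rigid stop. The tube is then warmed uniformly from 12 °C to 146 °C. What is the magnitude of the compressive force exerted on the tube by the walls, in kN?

P ≈ 288 kN

If the wall were absent the tube would grow by αΔT L = 25.3×10⁻⁶ × 134 × 800 = 2.712 mm.
The gap closes (δ_free > 0.72 mm) and the wall then resists a further 2.712 − 0.72 = 1.992 mm of expansion.
So σ = E(δ_free − g)/L = 44×10³ × 1.992/800 = 109.6 MPa.
P = σA = 109.6 × 2625 = 287.6 kN.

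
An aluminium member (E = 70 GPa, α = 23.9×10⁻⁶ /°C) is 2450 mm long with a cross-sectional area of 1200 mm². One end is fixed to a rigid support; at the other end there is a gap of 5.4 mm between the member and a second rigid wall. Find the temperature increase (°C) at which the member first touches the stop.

ΔT ≈ 92.2 °C

Contact occurs when the free expansion equals the gap: αΔT L = 5.4 mm.
ΔT = 5.4 / (23.9×10⁻⁶ × 2450) = 92.22 °C.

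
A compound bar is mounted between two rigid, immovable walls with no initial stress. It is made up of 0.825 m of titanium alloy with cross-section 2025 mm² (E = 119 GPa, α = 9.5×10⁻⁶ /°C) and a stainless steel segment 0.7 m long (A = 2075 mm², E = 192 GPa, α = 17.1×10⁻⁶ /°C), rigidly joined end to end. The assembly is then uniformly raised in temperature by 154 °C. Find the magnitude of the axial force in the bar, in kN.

With the walls removed the bar would change length by δ_free = Σ αᵢΔT Lᵢ = 9.5×10⁻⁶×154×825 + 17.1×10⁻⁶×154×700 = 3.05 mm.
Since the ends are fixed, an axial force P builds up, equal in every segment, with P · Σ Lᵢ/(AᵢEᵢ) = δ_free.
Σ Lᵢ/(AᵢEᵢ) = 825/(2025×119×10³) + 700/(2075×192×10³) = 5.181×10⁻⁶ mm/N.
P = 3.05 / 5.181×10⁻⁶ = 588800 N = 588.8 kN, compressive.

P ≈ 589 kN (compressive)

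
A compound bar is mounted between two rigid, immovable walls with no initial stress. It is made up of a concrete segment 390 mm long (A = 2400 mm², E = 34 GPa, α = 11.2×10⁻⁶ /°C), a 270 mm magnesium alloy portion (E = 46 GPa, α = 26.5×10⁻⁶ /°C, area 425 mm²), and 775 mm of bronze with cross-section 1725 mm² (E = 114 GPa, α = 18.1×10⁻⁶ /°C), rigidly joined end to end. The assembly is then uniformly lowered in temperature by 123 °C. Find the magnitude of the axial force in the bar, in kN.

Free thermal contraction of the whole bar: Σ αᵢΔT Lᵢ = 11.2×10⁻⁶×123×390 + 26.5×10⁻⁶×123×270 + 18.1×10⁻⁶×123×775 = 3.143 mm.
Since the ends are fixed, an axial force P builds up, equal in every segment, with P · Σ Lᵢ/(AᵢEᵢ) = δ_free.
Σ Lᵢ/(AᵢEᵢ) = 390/(2400×34×10³) + 270/(425×46×10³) + 775/(1725×114×10³) = 2.253×10⁻⁵ mm/N.
Hence P = δ_free / Σ(L/AE) = 3.143/2.253×10⁻⁵ = 139.5 kN (tensile).

P ≈ 139 kN (tensile)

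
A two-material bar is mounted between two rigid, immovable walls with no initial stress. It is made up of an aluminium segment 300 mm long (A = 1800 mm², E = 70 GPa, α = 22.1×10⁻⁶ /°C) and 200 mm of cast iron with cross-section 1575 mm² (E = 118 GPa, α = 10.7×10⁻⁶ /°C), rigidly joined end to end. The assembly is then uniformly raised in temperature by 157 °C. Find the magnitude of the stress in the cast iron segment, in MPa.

If the supports were absent, the total length change would be Σ αᵢΔT Lᵢ = 22.1×10⁻⁶×157×300 + 10.7×10⁻⁶×157×200 = 1.377 mm.
The rigid supports impose zero overall length change; the single axial force P common to all segments must satisfy P Σ Lᵢ/(AᵢEᵢ) = δ_free.
Σ Lᵢ/(AᵢEᵢ) = 300/(1800×70×10³) + 200/(1575×118×10³) = 3.457×10⁻⁶ mm/N.
Hence P = δ_free / Σ(L/AE) = 1.377/3.457×10⁻⁶ = 398.3 kN (compressive).
σ_{cast iron} = P / A = 398300 / 1575 = 252.9 MPa.

σ ≈ 253 MPa (compressive)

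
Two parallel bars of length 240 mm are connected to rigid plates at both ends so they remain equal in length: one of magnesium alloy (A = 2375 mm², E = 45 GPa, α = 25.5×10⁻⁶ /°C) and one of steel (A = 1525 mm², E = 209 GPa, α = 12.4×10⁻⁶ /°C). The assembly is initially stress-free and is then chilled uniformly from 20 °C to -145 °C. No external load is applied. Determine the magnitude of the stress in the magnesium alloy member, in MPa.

Both members must finish at the same length. With the larger α, the magnesium alloy tends to over-contract; the plates restrain it, putting the magnesium alloy in tension and the steel in compression. With no external load the two internal forces are equal and opposite, magnitude P.
Setting the final lengths equal and cancelling L: (α₁ − α₂)ΔT = P/(A₁E₁) + P/(A₂E₂).
|α₁ − α₂|·ΔT = 13.1×10⁻⁶ × 165 = 0.002161.
1/(A₁E₁) + 1/(A₂E₂) = 1/(2375×45×10³) + 1/(1525×209×10³) = 1.249×10⁻⁸ N⁻¹.
P = 0.002161 / 1.249×10⁻⁸ = 173000 N = 173 kN.
σ_{magnesium alloy} = P/A₁ = 173000/2375 = 72.84 MPa, tensile.

σ ≈ 72.8 MPa (tensile)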